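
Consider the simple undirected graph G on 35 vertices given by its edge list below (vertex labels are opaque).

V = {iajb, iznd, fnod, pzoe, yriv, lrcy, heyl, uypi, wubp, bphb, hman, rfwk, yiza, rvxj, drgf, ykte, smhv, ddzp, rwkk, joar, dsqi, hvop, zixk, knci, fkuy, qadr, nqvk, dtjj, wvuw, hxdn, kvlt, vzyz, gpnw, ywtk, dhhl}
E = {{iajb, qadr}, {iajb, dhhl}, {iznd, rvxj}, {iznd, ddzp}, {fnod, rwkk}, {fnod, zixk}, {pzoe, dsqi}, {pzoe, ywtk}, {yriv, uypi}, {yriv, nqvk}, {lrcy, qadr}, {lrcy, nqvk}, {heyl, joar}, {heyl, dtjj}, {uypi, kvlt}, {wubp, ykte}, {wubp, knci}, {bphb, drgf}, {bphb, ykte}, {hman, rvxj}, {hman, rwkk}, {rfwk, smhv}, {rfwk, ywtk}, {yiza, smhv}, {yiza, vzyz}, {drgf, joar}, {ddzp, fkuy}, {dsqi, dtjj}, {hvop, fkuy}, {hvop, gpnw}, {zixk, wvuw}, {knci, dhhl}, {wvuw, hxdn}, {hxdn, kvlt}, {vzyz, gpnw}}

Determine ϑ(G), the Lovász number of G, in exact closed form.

Vertex iajb has 2 neighbors: qadr, dhhl.
Vertex heyl has 2 neighbors: joar, dtjj.
N(hxdn) = {wvuw, kvlt}, |N(hxdn)| = 2.
deg(hman) = 2; N(hman) = {rvxj, rwkk}.
35-vertex 2-regular graph: a single 35-cycle (edge-transitive).
spec(A) ≈ [2.0, 1.967859, 1.87247, 1.716898, 1.506143, 1.24698, 0.947737, 0.618034, 0.268467, -0.08973, -0.445042, -0.78605, -1.101794, -1.382125, -1.618034, -1.801938, -1.927926, -1.991949] (distinct, 6 d.p.).
Lovász: ϑ = −35(-2*cos(pi/35))/(2+-(-1)*2*cos(pi/35)) = 35*cos(pi/35)/(cos(pi/35) + 1).
ϑ(G) ≈ 17.4647.
Sandwich: α(G)=17 ≤ ϑ(G)=35*cos(pi/35)/(cos(pi/35) + 1) ≤ χ(Ḡ)=18 (both strict).

35*cos(pi/35)/(cos(pi/35) + 1)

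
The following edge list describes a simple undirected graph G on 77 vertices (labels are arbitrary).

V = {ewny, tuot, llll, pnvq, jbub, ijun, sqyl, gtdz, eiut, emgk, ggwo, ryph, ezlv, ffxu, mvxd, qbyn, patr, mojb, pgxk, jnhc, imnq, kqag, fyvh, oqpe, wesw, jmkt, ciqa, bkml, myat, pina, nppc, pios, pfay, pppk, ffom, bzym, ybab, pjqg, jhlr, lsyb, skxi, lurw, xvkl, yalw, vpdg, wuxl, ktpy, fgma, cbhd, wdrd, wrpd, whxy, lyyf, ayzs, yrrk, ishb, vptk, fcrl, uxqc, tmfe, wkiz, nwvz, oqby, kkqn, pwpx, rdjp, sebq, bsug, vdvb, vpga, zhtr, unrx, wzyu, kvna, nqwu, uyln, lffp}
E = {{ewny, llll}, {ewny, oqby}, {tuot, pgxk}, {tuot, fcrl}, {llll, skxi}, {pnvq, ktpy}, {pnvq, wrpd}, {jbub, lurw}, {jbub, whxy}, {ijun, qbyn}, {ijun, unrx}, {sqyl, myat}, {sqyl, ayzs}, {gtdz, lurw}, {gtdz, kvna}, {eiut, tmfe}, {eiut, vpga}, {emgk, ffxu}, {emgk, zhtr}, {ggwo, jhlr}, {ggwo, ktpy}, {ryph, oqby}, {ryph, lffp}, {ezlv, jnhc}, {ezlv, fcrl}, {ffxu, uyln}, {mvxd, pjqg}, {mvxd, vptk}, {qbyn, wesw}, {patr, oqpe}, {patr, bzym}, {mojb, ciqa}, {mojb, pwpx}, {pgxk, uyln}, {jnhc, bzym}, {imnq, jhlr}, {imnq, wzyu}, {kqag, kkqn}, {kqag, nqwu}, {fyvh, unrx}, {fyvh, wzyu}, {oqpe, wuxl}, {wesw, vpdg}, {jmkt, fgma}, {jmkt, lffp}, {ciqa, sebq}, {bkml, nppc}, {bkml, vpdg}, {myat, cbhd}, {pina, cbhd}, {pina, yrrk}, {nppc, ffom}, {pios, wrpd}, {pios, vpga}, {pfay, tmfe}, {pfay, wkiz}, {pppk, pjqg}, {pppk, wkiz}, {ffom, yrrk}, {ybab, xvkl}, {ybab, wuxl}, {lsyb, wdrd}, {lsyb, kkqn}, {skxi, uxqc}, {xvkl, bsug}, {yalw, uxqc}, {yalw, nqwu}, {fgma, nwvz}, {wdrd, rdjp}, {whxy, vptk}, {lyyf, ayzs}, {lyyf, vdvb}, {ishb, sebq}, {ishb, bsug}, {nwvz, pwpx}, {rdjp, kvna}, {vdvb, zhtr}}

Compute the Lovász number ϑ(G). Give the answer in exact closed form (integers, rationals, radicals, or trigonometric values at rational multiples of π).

Vertex ijun has 2 neighbors: qbyn, unrx.
deg(wrpd) = 2; N(wrpd) = {pnvq, pios}.
Vertex ktpy has 2 neighbors: pnvq, ggwo.
deg(unrx) = 2; N(unrx) = {ijun, fyvh}.
G on 77 vertices is 2-regular; connected 2-regular on 77 ⇒ C_{77}.
Distinct eigenvalues (to 4 d.p.): [2.0, 1.9933, 1.9734, 1.9404, 1.8944, 1.8358, 1.765, 1.6825, 1.5888, 1.4845, 1.3703, 1.247, 1.1154, 0.9764, 0.8308, 0.6798, 0.5242, 0.3651, 0.2036, 0.0408, -0.1223, -0.2846, -0.445, -0.6025, -0.7559, -0.9043, -1.0467, -1.1822, -1.3097, -1.4286, -1.5379, -1.637, -1.7252, -1.8019, -1.8667, -1.919, -1.9585, -1.985, -1.9983].
Lovász: ϑ = −77(-2*cos(pi/77))/(2+-(-1)*2*cos(pi/77)) = 77*cos(pi/77)/(cos(pi/77) + 1).
ϑ(G) ≈ 38.4839735.
38 ≤ 77*cos(pi/77)/(cos(pi/77) + 1) ≤ 39: both strict.

77*cos(pi/77)/(cos(pi/77) + 1)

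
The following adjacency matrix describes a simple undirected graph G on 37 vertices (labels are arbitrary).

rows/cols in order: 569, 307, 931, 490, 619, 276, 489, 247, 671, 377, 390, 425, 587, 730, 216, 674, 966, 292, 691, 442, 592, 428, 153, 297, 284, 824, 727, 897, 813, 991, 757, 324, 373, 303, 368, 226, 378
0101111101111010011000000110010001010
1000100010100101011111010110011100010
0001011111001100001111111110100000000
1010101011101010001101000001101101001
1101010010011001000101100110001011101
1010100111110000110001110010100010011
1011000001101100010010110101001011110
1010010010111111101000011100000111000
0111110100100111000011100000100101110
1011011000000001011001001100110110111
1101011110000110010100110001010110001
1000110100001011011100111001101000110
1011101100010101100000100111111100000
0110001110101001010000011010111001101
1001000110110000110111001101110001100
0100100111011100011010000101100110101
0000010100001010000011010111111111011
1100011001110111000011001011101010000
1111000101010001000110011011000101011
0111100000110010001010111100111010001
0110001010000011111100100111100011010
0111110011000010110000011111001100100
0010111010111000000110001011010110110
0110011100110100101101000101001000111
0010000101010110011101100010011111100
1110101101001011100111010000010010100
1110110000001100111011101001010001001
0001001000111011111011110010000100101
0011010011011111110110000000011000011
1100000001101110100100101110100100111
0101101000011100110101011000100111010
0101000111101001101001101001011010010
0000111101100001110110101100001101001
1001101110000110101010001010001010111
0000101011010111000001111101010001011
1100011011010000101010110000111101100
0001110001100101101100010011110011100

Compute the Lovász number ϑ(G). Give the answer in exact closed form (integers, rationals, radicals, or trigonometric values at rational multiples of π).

Vertex 373 has 18 neighbors: 619, 276, 489, 247, 377, 390, 674, 966, 292, 442, 592, 153, 284, 824, 757, 324, 303, 378.
Vertex 489 has 18 neighbors: 569, 931, 490, 377, 390, 587, 730, 292, 592, 153, 297, 824, 897, 757, 373, 303, 368, 226.
deg(671) = 18; N(671) = {307, 931, 490, 619, 276, 247, 390, 730, 216, 674, 592, 428, 153, 813, 324, 303, 368, 226}.
N(813) = {931, 490, 276, 671, 377, 425, 587, 730, 216, 674, 966, 292, 442, 592, 991, 757, 226, 378}, |N(813)| = 18.
deg(v) = 18 for all v (|V|=37); SR(37,18,8,9) — a Paley graph.
A has 3 distinct eigenvalues ≈ [18.0, 2.5414, -3.5414].
Lovász: ϑ = −37(-sqrt(37)/2 - 1/2)/(18+-(-sqrt(37)/2 - 1/2)) = sqrt(37).
ϑ(G) ≈ 6.0828.

sqrt(37)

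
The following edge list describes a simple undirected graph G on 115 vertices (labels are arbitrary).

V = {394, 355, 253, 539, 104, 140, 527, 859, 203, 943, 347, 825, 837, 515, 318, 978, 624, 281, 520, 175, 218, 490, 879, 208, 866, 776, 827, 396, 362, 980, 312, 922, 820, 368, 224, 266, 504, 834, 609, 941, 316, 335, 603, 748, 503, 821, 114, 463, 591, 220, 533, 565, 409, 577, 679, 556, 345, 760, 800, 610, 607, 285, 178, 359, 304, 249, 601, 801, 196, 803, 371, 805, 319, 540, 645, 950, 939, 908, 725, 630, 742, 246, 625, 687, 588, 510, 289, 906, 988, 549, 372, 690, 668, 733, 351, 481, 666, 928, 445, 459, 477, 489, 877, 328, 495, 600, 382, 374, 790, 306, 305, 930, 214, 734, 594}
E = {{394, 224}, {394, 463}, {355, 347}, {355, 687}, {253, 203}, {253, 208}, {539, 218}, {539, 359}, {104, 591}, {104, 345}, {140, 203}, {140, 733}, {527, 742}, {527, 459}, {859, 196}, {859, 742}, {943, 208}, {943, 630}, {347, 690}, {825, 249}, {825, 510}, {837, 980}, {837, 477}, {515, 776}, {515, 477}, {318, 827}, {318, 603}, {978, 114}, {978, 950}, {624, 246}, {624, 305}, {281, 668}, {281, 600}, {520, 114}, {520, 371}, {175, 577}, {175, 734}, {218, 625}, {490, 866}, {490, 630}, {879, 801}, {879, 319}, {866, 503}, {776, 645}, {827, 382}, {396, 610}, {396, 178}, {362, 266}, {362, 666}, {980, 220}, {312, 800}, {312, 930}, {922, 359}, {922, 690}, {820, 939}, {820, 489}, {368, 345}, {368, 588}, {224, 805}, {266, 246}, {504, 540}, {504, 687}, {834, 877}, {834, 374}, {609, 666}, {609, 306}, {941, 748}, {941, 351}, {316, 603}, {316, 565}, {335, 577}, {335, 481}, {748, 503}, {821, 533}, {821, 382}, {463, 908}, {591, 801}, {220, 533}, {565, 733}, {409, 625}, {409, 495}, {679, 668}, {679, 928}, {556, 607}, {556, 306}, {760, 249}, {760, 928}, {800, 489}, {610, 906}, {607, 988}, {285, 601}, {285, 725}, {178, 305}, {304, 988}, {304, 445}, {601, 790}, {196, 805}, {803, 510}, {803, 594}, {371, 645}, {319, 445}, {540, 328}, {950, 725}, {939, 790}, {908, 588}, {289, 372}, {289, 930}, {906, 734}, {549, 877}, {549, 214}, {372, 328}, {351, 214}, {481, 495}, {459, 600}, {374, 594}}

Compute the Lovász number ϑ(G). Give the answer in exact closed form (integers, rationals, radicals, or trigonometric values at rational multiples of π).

deg(645) = 2; N(645) = {776, 371}.
Vertex 805 has 2 neighbors: 224, 196.
N(922) = {359, 690}, |N(922)| = 2.
Vertex 834 has 2 neighbors: 877, 374.
G on 115 vertices is 2-regular; a single 115-cycle (edge-transitive).
Distinct eigenvalues (to 5 d.p.): [2.0, 1.99702, 1.98807, 1.97319, 1.95243, 1.92583, 1.89349, 1.8555, 1.81197, 1.76304, 1.70884, 1.64954, 1.58532, 1.51637, 1.44289, 1.36511, 1.28325, 1.19756, 1.1083, 1.01573, 0.92013, 0.82178, 0.72098, 0.61803, 0.51324, 0.40691, 0.29937, 0.19094, 0.08193, -0.02732, -0.13648, -0.24524, -0.35327, -0.46025, -0.56585, -0.66976, -0.77167, -0.87128, -0.96829, -1.06241, -1.15336, -1.24087, -1.32467, -1.40452, -1.48018, -1.55142, -1.61803, -1.67982, -1.73659, -1.78817, -1.83442, -1.8752, -1.91038, -1.93985, -1.96354, -1.98137, -1.99329, -1.99925].
With N=115: ϑ(G) = 115·(-(-1)*2*cos(pi/115))/(2−(-2*cos(pi/115))) = 115*cos(pi/115)/(cos(pi/115) + 1).
≈ 57.48927083 (to 8 d.p.).
α=57, χ(Ḡ)=58; ϑ=115*cos(pi/115)/(cos(pi/115) + 1) lies between (both strict).

115*cos(pi/115)/(cos(pi/115) + 1)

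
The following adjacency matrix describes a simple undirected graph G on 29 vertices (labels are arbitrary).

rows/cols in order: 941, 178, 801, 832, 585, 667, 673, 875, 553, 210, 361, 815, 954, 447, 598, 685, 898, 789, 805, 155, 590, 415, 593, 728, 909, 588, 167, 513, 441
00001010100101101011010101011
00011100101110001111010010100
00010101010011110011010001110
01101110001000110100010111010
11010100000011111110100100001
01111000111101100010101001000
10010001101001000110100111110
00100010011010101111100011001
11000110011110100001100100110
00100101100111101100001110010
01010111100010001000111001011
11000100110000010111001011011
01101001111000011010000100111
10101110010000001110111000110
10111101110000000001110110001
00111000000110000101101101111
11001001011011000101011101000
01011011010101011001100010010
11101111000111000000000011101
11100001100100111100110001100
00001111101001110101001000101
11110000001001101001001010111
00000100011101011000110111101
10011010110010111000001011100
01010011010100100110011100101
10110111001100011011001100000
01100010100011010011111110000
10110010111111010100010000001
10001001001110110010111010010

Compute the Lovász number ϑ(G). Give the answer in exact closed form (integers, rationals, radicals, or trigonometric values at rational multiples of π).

sqrt(29)

deg(815) = 14; N(815) = {941, 178, 667, 553, 210, 685, 789, 805, 155, 593, 909, 588, 513, 441}.
Vertex 447 has 14 neighbors: 941, 801, 585, 667, 673, 210, 898, 789, 805, 590, 415, 593, 167, 513.
Vertex 954 has 14 neighbors: 178, 801, 585, 875, 553, 210, 361, 685, 898, 805, 728, 167, 513, 441.
N(673) = {941, 832, 875, 553, 361, 447, 789, 805, 590, 728, 909, 588, 167, 513}, |N(673)| = 14.
G on 29 vertices is 14-regular; strongly regular (29,14,6,7).
A has 3 distinct eigenvalues ≈ [14.0, 2.193, -3.193].
Lovász: ϑ = −29(-sqrt(29)/2 - 1/2)/(14+-(-sqrt(29)/2 - 1/2)) = sqrt(29).
Numerically 5.385165.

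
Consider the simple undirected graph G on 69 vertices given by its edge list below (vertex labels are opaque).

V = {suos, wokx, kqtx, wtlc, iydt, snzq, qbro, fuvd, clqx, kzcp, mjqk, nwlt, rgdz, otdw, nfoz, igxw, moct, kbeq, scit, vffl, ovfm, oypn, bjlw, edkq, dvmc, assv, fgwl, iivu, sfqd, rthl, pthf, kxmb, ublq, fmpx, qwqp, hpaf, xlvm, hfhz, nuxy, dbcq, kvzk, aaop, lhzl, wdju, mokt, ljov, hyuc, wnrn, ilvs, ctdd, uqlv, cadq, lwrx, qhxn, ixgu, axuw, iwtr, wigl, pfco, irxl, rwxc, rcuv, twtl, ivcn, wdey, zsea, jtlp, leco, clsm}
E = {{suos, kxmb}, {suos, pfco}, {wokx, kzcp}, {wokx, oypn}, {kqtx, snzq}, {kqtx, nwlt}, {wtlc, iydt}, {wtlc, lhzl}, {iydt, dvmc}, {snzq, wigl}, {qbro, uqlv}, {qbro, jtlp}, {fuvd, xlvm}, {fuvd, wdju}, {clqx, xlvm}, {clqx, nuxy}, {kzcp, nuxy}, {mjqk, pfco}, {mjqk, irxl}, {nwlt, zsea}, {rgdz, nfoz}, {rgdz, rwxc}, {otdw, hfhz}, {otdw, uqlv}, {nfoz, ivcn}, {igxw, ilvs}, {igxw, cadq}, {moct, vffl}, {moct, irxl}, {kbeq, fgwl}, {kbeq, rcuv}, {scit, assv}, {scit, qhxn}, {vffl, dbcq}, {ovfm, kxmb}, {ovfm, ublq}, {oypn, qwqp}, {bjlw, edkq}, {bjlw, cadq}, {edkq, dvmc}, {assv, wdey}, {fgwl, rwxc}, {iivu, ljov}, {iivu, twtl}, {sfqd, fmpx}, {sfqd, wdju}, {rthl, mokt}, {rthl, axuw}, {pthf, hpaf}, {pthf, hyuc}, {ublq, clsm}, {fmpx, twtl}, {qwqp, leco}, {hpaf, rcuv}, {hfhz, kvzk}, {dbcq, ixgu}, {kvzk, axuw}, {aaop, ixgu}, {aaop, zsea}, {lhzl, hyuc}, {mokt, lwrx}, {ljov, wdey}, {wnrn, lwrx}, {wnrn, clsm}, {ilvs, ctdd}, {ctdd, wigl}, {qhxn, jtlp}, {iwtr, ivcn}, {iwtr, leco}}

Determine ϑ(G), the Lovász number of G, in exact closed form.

N(pthf) = {hpaf, hyuc}, |N(pthf)| = 2.
deg(qhxn) = 2; N(qhxn) = {scit, jtlp}.
deg(kzcp) = 2; N(kzcp) = {wokx, nuxy}.
Vertex xlvm has 2 neighbors: fuvd, clqx.
Every vertex has degree 2 (N=69); the odd cycle C_{69}.
Distinct eigenvalues (to 4 d.p.): [2.0, 1.9917, 1.9669, 1.9258, 1.8688, 1.7963, 1.7088, 1.6073, 1.4924, 1.3651, 1.2265, 1.0778, 0.9201, 0.7548, 0.5833, 0.4069, 0.2272, 0.0455, -0.1365, -0.3174, -0.4956, -0.6698, -0.8384, -1.0, -1.1534, -1.2972, -1.4302, -1.5514, -1.6598, -1.7544, -1.8344, -1.8993, -1.9484, -1.9814, -1.9979].
ϑ = −N·λ_min/(λ_max−λ_min) = −69·(-2*cos(pi/69))/(2−(-2*cos(pi/69))) = 69*cos(pi/69)/(cos(pi/69) + 1).
Numerically 34.48211.
Check 34 ≤ 69*cos(pi/69)/(cos(pi/69) + 1) ≤ 35: both strict.

69*cos(pi/69)/(cos(pi/69) + 1)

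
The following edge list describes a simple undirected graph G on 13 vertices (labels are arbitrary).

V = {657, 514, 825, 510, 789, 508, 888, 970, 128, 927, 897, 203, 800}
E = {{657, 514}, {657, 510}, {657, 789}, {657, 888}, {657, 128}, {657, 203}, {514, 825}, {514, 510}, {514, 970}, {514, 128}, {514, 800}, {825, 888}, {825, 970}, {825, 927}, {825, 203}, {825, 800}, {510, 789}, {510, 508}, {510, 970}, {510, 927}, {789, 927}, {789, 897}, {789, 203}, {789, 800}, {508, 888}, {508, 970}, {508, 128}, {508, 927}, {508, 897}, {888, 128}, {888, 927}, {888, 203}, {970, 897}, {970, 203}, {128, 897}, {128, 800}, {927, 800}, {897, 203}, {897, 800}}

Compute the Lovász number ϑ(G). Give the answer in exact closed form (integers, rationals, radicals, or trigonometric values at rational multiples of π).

Vertex 514 has 6 neighbors: 657, 825, 510, 970, 128, 800.
Vertex 897 has 6 neighbors: 789, 508, 970, 128, 203, 800.
deg(508) = 6; N(508) = {510, 888, 970, 128, 927, 897}.
deg(510) = 6; N(510) = {657, 514, 789, 508, 970, 927}.
G on 13 vertices is 6-regular; Paley(13): SR with (k,λ,μ)=(6,2,3).
The 3 distinct eigenvalues: [6.0, 1.3028, -2.3028].
−13·(-sqrt(13)/2 - 1/2) / ((6)−(-sqrt(13)/2 - 1/2)) = sqrt(13) = ϑ(G).
ϑ(G) ≈ 3.605551.

sqrt(13)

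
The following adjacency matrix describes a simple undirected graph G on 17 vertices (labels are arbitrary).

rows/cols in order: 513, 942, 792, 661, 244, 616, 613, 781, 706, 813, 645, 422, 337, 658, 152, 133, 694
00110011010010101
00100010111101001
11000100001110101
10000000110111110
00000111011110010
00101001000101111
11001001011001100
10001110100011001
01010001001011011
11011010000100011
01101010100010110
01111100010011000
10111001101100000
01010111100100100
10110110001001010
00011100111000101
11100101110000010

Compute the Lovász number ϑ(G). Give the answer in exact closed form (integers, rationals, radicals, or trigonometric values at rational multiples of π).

deg(513) = 8; N(513) = {792, 661, 613, 781, 813, 337, 152, 694}.
deg(422) = 8; N(422) = {942, 792, 661, 244, 616, 813, 337, 658}.
Vertex 152 has 8 neighbors: 513, 792, 661, 616, 613, 645, 658, 133.
Vertex 813 has 8 neighbors: 513, 942, 661, 244, 613, 422, 133, 694.
G on 17 vertices is 8-regular; SR(17,8,3,4) — a Paley graph.
The 3 distinct eigenvalues: [8.0, 1.562, -2.562].
Lovász (edge-transitive): ϑ = −17·(-sqrt(17)/2 - 1/2)/((8)−(-sqrt(17)/2 - 1/2)) = sqrt(17).
≈ 4.123106 (to 6 d.p.).

sqrt(17)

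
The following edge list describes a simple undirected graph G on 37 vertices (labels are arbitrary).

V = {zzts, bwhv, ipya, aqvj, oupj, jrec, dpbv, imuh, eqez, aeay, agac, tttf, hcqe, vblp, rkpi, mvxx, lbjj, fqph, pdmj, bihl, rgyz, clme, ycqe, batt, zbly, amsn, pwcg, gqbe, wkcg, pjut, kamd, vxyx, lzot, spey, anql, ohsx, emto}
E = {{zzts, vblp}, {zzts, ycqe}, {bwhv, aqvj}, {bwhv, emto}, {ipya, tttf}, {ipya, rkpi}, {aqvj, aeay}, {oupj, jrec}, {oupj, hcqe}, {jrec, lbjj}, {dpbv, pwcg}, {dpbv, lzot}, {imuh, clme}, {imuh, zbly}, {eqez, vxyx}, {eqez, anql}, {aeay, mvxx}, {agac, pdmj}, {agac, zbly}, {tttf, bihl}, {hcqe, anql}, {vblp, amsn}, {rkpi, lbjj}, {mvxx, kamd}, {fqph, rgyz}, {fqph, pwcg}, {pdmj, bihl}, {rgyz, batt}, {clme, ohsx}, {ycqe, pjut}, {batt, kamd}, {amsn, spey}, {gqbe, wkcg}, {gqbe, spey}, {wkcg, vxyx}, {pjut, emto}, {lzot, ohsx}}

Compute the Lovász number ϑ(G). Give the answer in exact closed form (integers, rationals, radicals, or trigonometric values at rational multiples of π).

37*cos(pi/37)/(cos(pi/37) + 1)

deg(emto) = 2; N(emto) = {bwhv, pjut}.
deg(pdmj) = 2; N(pdmj) = {agac, bihl}.
N(hcqe) = {oupj, anql}, |N(hcqe)| = 2.
Vertex mvxx has 2 neighbors: aeay, kamd.
2-regular, N=37; the odd cycle C_{37}.
Distinct eigenvalues (to 3 d.p.): [2.0, 1.971, 1.886, 1.746, 1.556, 1.321, 1.049, 0.746, 0.421, 0.085, -0.254, -0.586, -0.9, -1.189, -1.444, -1.657, -1.822, -1.935, -1.993].
−37·(-2*cos(pi/37)) / ((2)−(-2*cos(pi/37))) = 37*cos(pi/37)/(cos(pi/37) + 1) = ϑ(G).
ϑ(G) ≈ 18.4666.
18 ≤ 37*cos(pi/37)/(cos(pi/37) + 1) ≤ 19: both strict.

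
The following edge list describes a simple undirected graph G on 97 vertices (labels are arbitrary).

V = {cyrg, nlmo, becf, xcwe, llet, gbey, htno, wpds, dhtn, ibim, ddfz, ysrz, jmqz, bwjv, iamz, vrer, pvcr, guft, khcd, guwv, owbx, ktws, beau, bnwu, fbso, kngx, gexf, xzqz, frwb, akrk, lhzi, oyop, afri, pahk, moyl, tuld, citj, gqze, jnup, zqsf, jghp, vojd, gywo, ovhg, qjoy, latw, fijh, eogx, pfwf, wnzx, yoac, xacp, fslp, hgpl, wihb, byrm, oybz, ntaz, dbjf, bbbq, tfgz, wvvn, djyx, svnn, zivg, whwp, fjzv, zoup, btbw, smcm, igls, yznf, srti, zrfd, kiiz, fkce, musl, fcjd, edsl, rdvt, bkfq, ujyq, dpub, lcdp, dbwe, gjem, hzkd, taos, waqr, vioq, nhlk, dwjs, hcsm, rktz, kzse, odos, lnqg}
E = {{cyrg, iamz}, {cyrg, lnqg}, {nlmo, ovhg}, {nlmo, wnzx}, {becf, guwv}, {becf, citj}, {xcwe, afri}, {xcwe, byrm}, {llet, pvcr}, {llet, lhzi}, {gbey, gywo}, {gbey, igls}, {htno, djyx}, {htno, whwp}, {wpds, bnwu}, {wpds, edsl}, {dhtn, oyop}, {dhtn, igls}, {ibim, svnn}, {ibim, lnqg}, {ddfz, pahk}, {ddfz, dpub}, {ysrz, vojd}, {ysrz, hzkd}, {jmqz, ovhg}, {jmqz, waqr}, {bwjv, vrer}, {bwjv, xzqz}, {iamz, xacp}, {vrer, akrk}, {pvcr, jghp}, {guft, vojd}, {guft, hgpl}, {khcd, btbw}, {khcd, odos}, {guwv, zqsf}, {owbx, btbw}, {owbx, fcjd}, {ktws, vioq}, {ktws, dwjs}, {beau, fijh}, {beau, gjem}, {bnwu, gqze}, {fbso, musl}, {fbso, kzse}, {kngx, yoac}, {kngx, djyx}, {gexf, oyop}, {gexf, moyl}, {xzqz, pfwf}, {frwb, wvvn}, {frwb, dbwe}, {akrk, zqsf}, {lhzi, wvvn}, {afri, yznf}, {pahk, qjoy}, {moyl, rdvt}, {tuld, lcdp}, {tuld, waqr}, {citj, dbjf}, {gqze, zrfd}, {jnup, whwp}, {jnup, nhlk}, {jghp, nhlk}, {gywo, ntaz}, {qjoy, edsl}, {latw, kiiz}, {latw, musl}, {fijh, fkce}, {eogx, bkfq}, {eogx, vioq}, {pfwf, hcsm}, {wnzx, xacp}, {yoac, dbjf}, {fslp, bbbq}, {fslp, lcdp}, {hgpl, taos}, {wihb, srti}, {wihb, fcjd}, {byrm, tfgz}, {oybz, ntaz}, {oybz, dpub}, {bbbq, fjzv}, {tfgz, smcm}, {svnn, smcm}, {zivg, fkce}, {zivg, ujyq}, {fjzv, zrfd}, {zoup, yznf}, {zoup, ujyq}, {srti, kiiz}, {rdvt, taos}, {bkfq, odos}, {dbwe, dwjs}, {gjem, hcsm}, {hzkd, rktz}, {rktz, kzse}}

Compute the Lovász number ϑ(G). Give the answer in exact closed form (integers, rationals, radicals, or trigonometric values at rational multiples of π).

deg(guft) = 2; N(guft) = {vojd, hgpl}.
N(pvcr) = {llet, jghp}, |N(pvcr)| = 2.
deg(kiiz) = 2; N(kiiz) = {latw, srti}.
Vertex wihb has 2 neighbors: srti, fcjd.
G on 97 vertices is 2-regular; connected 2-regular on 97 ⇒ C_{97}.
The 49 distinct eigenvalues: [2.0, 1.995806, 1.98324, 1.962356, 1.933242, 1.896018, 1.850842, 1.797903, 1.737423, 1.669656, 1.594886, 1.513426, 1.425618, 1.33183, 1.232457, 1.127914, 1.01864, 0.905094, 0.787752, 0.667105, 0.54366, 0.417935, 0.290457, 0.161761, 0.032386, -0.097124, -0.226228, -0.354382, -0.48105, -0.6057, -0.72781, -0.846867, -0.962372, -1.07384, -1.180805, -1.282816, -1.379448, -1.470293, -1.554971, -1.633127, -1.704434, -1.768591, -1.82533, -1.874413, -1.915635, -1.948821, -1.973833, -1.990567, -1.998951].
Lovász (edge-transitive): ϑ = −97·(-2*cos(pi/97))/((2)−(-2*cos(pi/97))) = 97*cos(pi/97)/(cos(pi/97) + 1).
Numerically 48.487279.
Sandwich: α(G)=48 ≤ ϑ(G)=97*cos(pi/97)/(cos(pi/97) + 1) ≤ χ(Ḡ)=49 (both strict).

97*cos(pi/97)/(cos(pi/97) + 1)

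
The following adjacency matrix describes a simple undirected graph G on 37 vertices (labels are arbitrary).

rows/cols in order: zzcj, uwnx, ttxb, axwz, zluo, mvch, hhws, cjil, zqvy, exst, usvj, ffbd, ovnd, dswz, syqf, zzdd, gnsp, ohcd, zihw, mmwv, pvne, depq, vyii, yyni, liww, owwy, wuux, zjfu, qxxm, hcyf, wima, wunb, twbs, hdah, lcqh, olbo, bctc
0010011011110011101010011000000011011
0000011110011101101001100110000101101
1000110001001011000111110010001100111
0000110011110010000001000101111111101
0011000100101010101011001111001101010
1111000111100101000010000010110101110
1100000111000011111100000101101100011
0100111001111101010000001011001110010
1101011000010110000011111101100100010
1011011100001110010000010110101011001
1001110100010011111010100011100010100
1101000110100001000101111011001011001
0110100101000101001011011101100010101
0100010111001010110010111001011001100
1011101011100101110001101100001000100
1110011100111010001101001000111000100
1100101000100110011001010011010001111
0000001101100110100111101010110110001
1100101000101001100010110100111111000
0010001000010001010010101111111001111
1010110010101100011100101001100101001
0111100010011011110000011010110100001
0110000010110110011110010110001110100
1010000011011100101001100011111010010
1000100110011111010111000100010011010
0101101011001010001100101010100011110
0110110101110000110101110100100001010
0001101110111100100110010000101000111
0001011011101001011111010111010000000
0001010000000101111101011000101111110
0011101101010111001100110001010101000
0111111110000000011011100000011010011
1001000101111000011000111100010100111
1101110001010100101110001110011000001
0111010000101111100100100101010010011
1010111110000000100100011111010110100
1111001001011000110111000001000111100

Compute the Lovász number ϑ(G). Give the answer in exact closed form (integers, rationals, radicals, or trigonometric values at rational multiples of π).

N(zihw) = {zzcj, uwnx, zluo, hhws, usvj, ovnd, zzdd, gnsp, pvne, vyii, yyni, owwy, qxxm, hcyf, wima, wunb, twbs, hdah}, |N(zihw)| = 18.
N(ttxb) = {zzcj, zluo, mvch, exst, ovnd, syqf, zzdd, mmwv, pvne, depq, vyii, yyni, wuux, wima, wunb, lcqh, olbo, bctc}, |N(ttxb)| = 18.
Vertex axwz has 18 neighbors: zluo, mvch, zqvy, exst, usvj, ffbd, syqf, depq, owwy, zjfu, qxxm, hcyf, wima, wunb, twbs, hdah, lcqh, bctc.
Vertex wunb has 18 neighbors: uwnx, ttxb, axwz, zluo, mvch, hhws, cjil, zqvy, ohcd, zihw, pvne, depq, vyii, hcyf, wima, twbs, olbo, bctc.
37-vertex 18-regular graph: SR(37,18,8,9) — a Paley graph.
A has 3 distinct eigenvalues ≈ [18.0, 2.541381, -3.541381].
With N=37: ϑ(G) = 37·(-(-sqrt(37)/2 - 1/2))/(18−(-sqrt(37)/2 - 1/2)) = sqrt(37).
≈ 6.0827625 (to 7 d.p.).

sqrt(37)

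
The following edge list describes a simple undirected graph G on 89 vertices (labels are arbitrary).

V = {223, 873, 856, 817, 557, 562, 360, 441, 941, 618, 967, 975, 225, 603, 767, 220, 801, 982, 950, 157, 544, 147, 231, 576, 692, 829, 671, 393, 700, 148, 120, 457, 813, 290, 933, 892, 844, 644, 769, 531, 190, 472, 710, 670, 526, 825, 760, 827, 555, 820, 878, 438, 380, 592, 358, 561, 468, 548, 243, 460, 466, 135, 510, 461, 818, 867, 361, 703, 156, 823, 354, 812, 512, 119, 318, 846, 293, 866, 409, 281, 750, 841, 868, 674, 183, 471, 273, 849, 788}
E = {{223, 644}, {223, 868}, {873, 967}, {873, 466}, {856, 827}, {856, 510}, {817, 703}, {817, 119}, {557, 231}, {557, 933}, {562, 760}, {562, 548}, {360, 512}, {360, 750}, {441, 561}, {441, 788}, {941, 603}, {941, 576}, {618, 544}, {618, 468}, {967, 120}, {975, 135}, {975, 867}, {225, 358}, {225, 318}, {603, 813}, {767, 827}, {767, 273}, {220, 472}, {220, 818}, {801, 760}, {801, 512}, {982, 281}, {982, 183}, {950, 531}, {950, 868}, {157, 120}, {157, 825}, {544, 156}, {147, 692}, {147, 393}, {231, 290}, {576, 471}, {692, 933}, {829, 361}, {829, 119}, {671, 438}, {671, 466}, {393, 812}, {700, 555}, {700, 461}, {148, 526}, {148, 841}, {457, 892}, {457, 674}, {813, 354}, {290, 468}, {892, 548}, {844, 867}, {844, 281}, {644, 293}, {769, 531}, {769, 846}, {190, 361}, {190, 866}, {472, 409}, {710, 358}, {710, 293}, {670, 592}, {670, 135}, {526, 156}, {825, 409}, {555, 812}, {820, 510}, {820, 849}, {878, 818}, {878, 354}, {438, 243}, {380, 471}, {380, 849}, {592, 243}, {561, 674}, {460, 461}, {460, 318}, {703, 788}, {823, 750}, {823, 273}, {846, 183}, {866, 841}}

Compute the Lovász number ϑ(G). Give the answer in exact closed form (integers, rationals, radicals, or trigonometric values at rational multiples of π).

89*cos(pi/89)/(cos(pi/89) + 1)

deg(941) = 2; N(941) = {603, 576}.
deg(846) = 2; N(846) = {769, 183}.
N(457) = {892, 674}, |N(457)| = 2.
N(873) = {967, 466}, |N(873)| = 2.
G on 89 vertices is 2-regular; a single 89-cycle (edge-transitive).
Distinct eigenvalues (to 6 d.p.): [2.0, 1.995018, 1.980097, 1.955311, 1.920784, 1.876688, 1.823242, 1.760713, 1.689412, 1.609694, 1.521958, 1.426638, 1.324212, 1.215188, 1.10011, 0.979551, 0.854113, 0.724419, 0.591116, 0.454869, 0.316355, 0.176265, 0.035297, -0.105847, -0.246463, -0.385852, -0.523319, -0.658178, -0.789758, -0.917404, -1.040479, -1.158371, -1.270491, -1.376282, -1.475217, -1.566802, -1.650581, -1.726138, -1.793094, -1.851118, -1.89992, -1.939256, -1.968931, -1.988796, -1.998754].
−89·(-2*cos(pi/89)) / ((2)−(-2*cos(pi/89))) = 89*cos(pi/89)/(cos(pi/89) + 1) = ϑ(G).
ϑ(G) ≈ 44.48613532.
44 ≤ 89*cos(pi/89)/(cos(pi/89) + 1) ≤ 45: both strict.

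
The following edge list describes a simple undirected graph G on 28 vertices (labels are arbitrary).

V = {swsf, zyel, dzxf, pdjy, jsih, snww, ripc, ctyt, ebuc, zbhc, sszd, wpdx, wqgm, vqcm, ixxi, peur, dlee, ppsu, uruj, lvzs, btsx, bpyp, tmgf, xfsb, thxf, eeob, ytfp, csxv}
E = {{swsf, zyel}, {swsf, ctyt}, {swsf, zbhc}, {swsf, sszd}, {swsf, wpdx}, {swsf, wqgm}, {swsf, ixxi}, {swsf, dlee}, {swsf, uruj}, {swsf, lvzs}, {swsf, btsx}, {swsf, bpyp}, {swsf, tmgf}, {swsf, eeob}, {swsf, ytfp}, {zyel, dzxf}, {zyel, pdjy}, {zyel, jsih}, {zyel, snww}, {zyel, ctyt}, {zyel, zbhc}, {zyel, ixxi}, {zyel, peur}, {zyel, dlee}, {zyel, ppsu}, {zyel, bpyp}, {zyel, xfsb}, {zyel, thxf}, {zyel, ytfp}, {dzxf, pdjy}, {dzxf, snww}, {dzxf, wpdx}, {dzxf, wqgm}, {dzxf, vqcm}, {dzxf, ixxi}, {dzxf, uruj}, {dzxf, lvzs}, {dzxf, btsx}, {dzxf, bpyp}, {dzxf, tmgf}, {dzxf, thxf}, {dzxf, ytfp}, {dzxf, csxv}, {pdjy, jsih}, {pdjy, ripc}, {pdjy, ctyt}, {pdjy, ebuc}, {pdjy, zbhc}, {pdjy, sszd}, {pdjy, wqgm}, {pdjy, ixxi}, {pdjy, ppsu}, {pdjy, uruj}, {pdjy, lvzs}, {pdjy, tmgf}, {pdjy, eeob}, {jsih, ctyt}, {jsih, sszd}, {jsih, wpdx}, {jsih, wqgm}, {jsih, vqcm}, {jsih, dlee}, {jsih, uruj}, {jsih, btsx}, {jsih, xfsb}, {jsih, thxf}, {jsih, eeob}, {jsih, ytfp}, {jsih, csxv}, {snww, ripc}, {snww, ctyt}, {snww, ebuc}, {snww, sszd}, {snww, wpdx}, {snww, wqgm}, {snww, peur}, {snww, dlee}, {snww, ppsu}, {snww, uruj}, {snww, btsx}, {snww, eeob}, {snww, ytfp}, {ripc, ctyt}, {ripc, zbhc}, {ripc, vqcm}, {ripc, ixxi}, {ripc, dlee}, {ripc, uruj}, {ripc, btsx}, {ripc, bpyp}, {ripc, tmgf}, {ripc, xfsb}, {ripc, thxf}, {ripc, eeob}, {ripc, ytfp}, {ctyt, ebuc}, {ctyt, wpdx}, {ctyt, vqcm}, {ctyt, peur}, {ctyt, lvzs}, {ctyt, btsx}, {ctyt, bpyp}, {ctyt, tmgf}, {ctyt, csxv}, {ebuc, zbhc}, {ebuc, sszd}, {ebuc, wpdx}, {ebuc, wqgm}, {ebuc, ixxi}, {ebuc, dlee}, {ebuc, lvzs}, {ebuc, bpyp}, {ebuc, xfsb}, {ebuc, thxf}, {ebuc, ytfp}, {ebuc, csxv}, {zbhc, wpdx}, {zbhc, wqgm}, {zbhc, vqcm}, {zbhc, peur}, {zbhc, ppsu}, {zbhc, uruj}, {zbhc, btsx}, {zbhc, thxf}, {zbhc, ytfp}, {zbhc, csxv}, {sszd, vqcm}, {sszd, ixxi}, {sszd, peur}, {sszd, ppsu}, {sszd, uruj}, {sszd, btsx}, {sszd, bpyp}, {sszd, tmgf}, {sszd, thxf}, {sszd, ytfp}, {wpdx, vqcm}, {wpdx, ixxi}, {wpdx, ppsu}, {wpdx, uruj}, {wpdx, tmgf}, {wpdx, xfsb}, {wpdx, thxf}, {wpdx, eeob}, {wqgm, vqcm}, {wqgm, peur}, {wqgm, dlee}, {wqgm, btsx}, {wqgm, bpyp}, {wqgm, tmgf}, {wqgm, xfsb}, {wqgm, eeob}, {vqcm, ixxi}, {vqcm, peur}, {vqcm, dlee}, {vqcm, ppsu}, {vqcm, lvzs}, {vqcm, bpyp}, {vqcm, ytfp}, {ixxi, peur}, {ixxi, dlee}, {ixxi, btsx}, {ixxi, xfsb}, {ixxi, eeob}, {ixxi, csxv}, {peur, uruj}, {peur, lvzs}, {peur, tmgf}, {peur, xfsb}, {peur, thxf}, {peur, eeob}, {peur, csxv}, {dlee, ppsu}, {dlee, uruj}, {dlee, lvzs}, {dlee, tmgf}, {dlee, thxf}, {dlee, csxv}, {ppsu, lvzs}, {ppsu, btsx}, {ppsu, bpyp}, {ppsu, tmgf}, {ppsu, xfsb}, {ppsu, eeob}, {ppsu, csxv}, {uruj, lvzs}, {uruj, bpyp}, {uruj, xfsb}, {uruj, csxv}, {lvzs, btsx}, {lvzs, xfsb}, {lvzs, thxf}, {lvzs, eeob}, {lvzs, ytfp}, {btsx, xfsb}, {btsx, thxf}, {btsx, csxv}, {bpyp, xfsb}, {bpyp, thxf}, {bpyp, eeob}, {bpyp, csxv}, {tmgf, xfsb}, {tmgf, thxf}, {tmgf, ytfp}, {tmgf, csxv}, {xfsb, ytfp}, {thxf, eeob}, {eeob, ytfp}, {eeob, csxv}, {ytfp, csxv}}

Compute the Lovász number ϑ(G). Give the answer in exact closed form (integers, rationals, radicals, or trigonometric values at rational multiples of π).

7

deg(eeob) = 15; N(eeob) = {swsf, pdjy, jsih, snww, ripc, wpdx, wqgm, ixxi, peur, ppsu, lvzs, bpyp, thxf, ytfp, csxv}.
N(ytfp) = {swsf, zyel, dzxf, jsih, snww, ripc, ebuc, zbhc, sszd, vqcm, lvzs, tmgf, xfsb, eeob, csxv}, |N(ytfp)| = 15.
N(snww) = {zyel, dzxf, ripc, ctyt, ebuc, sszd, wpdx, wqgm, peur, dlee, ppsu, uruj, btsx, eeob, ytfp}, |N(snww)| = 15.
deg(sszd) = 15; N(sszd) = {swsf, pdjy, jsih, snww, ebuc, vqcm, ixxi, peur, ppsu, uruj, btsx, bpyp, tmgf, thxf, ytfp}.
Every vertex has degree 15 (N=28); this is K(8,2), the Kneser graph.
A has 3 distinct eigenvalues ≈ [15.0, 1.0, -5.0].
λ_max=15, λ_min=-5; ϑ = −28·λ_min/(λ_max−λ_min) = 7.
ϑ(G) ≈ 7.0000000.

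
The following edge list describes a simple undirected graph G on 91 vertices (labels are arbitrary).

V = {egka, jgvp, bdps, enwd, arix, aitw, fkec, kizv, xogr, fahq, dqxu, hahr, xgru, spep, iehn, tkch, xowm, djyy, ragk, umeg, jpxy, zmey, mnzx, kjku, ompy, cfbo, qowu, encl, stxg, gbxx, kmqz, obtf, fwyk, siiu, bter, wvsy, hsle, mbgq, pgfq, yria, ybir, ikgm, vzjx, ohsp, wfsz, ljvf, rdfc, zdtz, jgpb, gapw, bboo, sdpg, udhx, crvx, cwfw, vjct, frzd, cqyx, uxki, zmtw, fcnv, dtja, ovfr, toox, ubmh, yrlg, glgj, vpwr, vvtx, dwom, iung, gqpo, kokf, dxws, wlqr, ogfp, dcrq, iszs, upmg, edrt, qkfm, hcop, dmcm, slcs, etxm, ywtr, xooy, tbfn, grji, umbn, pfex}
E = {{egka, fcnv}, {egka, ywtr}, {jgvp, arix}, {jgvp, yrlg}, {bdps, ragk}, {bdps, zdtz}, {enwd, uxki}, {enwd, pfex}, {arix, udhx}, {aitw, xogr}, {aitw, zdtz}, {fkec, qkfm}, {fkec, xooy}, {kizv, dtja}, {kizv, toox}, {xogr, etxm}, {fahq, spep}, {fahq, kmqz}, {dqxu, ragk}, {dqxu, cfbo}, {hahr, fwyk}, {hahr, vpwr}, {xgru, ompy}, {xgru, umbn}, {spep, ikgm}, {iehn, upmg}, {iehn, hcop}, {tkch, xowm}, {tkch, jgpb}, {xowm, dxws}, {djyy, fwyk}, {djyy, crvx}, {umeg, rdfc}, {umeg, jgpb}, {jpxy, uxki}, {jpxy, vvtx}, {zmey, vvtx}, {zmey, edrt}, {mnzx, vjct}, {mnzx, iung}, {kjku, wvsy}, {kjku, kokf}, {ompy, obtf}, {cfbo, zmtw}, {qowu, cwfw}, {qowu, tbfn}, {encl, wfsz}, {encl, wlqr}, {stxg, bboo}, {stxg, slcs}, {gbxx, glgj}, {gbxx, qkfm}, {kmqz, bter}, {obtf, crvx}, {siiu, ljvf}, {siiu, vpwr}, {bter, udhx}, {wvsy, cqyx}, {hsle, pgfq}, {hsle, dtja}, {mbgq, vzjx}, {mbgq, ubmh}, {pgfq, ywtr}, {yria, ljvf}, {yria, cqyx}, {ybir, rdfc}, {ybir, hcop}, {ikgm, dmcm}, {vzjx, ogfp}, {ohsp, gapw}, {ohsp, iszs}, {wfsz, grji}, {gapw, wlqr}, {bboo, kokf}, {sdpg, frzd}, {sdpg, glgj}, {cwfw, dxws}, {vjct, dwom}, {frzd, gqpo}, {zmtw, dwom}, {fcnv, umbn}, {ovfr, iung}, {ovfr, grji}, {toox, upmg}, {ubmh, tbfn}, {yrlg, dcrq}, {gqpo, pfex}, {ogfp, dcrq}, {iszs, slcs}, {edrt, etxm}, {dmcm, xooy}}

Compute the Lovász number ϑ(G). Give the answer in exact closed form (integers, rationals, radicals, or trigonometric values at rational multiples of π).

91*cos(pi/91)/(cos(pi/91) + 1)

deg(vzjx) = 2; N(vzjx) = {mbgq, ogfp}.
Vertex wvsy has 2 neighbors: kjku, cqyx.
N(dwom) = {vjct, zmtw}, |N(dwom)| = 2.
Vertex kizv has 2 neighbors: dtja, toox.
Regular of degree 2 on 91 vertices: a single 91-cycle (edge-transitive).
The 46 distinct eigenvalues: [2.0, 1.995, 1.981, 1.957, 1.924, 1.882, 1.831, 1.771, 1.703, 1.626, 1.542, 1.45, 1.352, 1.247, 1.136, 1.02, 0.899, 0.773, 0.644, 0.512, 0.377, 0.241, 0.104, -0.035, -0.172, -0.309, -0.445, -0.579, -0.709, -0.837, -0.96, -1.079, -1.192, -1.3, -1.402, -1.497, -1.585, -1.665, -1.738, -1.802, -1.858, -1.904, -1.942, -1.97, -1.989, -1.999].
With N=91: ϑ(G) = 91·(-(-1)*2*cos(pi/91))/(2−(-2*cos(pi/91))) = 91*cos(pi/91)/(cos(pi/91) + 1).
≈ 45.4864 (to 4 d.p.).
Sandwich: α(G)=45 ≤ ϑ(G)=91*cos(pi/91)/(cos(pi/91) + 1) ≤ χ(Ḡ)=46 (both strict).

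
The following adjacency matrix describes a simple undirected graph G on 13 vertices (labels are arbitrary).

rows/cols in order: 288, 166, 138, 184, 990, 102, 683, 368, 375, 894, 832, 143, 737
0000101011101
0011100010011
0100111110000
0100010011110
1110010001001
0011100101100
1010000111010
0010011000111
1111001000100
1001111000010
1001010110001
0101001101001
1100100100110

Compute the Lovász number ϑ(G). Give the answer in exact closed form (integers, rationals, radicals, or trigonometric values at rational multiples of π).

N(138) = {166, 990, 102, 683, 368, 375}, |N(138)| = 6.
N(990) = {288, 166, 138, 102, 894, 737}, |N(990)| = 6.
N(737) = {288, 166, 990, 368, 832, 143}, |N(737)| = 6.
Vertex 375 has 6 neighbors: 288, 166, 138, 184, 683, 832.
G on 13 vertices is 6-regular; strongly regular (13,6,2,3).
Distinct eigenvalues (to 4 d.p.): [6.0, 1.3028, -2.3028].
−13·(-sqrt(13)/2 - 1/2) / ((6)−(-sqrt(13)/2 - 1/2)) = sqrt(13) = ϑ(G).
≈ 3.60555 (to 5 d.p.).

sqrt(13)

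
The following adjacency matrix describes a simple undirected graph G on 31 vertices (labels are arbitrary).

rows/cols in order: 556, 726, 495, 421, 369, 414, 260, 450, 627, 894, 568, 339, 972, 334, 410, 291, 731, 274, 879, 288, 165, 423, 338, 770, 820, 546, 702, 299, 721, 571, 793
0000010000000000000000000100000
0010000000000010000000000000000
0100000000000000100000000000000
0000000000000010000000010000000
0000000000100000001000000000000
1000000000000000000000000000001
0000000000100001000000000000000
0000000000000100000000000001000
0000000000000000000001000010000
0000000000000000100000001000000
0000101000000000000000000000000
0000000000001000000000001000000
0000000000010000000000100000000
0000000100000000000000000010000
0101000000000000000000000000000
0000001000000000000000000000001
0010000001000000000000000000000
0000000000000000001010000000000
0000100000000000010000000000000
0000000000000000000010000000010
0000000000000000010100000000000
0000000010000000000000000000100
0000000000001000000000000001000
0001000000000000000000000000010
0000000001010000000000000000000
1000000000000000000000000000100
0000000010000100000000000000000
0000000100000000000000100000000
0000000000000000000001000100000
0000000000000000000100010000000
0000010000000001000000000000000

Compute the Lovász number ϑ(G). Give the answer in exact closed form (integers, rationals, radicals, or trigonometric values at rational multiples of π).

31*cos(pi/31)/(cos(pi/31) + 1)

deg(726) = 2; N(726) = {495, 410}.
N(291) = {260, 793}, |N(291)| = 2.
Vertex 556 has 2 neighbors: 414, 546.
deg(339) = 2; N(339) = {972, 820}.
Regular of degree 2 on 31 vertices: connected 2-regular on 31 ⇒ C_{31}.
spec(A) ≈ [2.0, 1.9591, 1.8379, 1.6415, 1.3779, 1.0579, 0.6946, 0.3029, -0.1013, -0.5013, -0.8808, -1.2242, -1.5175, -1.7487, -1.9083, -1.9897] (distinct, 4 d.p.).
With N=31: ϑ(G) = 31·(-(-1)*2*cos(pi/31))/(2−(-2*cos(pi/31))) = 31*cos(pi/31)/(cos(pi/31) + 1).
≈ 15.460135 (to 6 d.p.).
Lovász sandwich 15 ≤ 31*cos(pi/31)/(cos(pi/31) + 1) ≤ 16: both strict.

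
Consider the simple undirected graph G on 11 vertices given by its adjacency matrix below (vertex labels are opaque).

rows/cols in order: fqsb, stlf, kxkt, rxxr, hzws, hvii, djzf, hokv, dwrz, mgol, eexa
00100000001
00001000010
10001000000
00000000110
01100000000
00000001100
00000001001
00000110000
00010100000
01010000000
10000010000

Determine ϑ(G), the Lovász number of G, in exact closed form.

11*cos(pi/11)/(cos(pi/11) + 1)

Vertex fqsb has 2 neighbors: kxkt, eexa.
deg(rxxr) = 2; N(rxxr) = {dwrz, mgol}.
deg(hokv) = 2; N(hokv) = {hvii, djzf}.
Vertex hzws has 2 neighbors: stlf, kxkt.
deg(v) = 2 for all v (|V|=11); the odd cycle C_{11}.
Distinct eigenvalues (to 6 d.p.): [2.0, 1.682507, 0.83083, -0.28463, -1.309721, -1.918986].
λ_max=2, λ_min=-2*cos(pi/11); ϑ = −11·λ_min/(λ_max−λ_min) = 11*cos(pi/11)/(cos(pi/11) + 1).
Numerically 5.386303.
α=5, χ(Ḡ)=6; ϑ=11*cos(pi/11)/(cos(pi/11) + 1) lies between (both strict).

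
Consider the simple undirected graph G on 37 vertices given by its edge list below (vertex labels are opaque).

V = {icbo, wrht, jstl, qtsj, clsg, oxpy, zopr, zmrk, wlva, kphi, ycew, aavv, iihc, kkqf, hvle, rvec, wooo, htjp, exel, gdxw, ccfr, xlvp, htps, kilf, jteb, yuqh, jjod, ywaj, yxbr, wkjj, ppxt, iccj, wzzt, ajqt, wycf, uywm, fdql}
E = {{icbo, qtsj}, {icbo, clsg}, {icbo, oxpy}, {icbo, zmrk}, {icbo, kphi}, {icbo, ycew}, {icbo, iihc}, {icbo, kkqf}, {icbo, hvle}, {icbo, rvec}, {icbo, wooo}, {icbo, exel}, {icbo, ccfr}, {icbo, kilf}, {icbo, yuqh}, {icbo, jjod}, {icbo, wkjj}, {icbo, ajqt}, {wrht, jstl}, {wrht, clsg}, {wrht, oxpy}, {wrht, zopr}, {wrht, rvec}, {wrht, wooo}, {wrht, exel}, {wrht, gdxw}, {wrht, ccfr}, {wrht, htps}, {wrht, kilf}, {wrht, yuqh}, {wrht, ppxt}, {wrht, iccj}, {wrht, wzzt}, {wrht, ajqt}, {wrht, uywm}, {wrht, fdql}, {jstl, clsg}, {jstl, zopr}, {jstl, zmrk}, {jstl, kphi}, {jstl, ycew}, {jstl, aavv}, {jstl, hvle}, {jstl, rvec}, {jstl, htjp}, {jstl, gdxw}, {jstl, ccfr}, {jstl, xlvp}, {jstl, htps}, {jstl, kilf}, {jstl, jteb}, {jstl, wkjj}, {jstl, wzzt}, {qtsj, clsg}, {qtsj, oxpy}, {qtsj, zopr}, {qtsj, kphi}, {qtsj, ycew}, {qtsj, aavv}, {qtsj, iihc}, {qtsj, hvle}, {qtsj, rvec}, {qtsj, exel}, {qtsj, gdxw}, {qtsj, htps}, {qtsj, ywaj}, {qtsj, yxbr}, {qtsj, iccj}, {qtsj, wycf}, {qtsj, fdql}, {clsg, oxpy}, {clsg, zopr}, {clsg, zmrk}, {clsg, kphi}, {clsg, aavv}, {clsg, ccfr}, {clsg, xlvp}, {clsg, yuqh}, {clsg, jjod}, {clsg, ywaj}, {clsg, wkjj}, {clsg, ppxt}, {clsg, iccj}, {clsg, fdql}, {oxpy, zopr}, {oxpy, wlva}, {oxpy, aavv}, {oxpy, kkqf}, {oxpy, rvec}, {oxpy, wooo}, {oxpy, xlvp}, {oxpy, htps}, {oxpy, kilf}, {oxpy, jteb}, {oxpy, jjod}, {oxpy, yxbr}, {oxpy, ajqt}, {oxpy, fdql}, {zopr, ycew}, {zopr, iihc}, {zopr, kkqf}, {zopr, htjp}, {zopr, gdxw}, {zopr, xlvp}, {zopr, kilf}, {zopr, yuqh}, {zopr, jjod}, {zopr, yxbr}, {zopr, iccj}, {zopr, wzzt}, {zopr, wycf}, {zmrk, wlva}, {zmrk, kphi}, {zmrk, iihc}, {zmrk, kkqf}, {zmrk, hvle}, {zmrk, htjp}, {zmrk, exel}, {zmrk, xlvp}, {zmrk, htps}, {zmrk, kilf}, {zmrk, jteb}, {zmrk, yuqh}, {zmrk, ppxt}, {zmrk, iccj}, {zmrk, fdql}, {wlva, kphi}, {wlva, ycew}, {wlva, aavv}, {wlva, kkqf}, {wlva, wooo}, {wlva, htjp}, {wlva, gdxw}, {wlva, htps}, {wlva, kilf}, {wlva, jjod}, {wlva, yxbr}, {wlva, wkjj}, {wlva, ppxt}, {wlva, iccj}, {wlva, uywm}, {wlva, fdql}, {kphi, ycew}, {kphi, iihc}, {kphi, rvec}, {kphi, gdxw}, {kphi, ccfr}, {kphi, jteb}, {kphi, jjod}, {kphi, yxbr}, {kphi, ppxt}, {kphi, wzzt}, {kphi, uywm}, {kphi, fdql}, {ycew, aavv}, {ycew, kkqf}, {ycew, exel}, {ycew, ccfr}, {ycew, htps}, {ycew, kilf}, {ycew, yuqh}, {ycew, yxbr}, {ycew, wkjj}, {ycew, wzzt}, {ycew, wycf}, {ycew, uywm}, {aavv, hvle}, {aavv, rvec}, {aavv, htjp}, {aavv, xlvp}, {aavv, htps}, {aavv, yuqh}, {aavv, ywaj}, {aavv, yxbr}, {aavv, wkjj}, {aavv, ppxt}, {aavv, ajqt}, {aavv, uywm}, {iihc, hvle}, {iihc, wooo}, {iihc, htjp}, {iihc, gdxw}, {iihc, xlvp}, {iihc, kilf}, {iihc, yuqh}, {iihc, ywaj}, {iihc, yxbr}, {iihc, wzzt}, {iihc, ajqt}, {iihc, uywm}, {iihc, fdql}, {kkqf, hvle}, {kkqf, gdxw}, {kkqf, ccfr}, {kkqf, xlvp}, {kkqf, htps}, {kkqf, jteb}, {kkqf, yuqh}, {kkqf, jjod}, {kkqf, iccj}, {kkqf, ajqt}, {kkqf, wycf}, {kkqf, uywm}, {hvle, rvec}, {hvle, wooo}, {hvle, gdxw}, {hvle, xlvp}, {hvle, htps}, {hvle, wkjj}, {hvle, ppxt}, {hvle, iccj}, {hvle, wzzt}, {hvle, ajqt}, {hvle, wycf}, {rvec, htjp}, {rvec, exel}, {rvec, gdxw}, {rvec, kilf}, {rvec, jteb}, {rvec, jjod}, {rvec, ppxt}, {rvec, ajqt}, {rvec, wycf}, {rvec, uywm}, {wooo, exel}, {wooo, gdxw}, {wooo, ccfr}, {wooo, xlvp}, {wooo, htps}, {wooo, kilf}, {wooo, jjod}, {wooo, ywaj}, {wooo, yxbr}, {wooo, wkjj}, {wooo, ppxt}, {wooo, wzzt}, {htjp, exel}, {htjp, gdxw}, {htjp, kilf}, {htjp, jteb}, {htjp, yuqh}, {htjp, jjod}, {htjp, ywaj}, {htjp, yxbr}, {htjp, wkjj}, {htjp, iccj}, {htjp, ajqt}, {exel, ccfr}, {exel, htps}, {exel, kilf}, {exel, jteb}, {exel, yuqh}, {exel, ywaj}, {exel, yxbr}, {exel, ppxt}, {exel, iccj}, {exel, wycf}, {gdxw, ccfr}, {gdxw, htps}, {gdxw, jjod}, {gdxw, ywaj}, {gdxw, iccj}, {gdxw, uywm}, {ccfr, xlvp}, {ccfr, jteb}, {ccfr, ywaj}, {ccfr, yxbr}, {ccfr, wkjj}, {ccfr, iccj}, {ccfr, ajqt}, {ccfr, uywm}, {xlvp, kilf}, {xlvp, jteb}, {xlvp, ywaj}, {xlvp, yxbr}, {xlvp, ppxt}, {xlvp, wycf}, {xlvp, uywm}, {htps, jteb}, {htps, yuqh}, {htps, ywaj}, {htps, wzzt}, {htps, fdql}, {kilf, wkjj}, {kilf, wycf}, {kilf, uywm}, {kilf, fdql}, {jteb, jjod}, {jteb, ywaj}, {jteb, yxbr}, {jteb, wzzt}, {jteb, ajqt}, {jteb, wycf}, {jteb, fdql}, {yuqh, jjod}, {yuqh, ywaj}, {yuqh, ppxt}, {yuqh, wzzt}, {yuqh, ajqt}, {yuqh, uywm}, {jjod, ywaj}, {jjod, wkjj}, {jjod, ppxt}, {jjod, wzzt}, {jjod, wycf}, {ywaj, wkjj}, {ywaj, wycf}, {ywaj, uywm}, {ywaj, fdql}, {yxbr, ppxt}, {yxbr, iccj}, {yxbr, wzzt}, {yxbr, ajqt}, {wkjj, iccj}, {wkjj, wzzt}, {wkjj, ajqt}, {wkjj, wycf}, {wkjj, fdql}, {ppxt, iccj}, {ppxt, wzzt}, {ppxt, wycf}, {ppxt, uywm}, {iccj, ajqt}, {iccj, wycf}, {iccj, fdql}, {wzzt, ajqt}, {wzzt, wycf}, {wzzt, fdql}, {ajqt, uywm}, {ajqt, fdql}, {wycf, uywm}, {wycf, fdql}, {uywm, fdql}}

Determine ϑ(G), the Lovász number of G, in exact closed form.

Vertex rvec has 18 neighbors: icbo, wrht, jstl, qtsj, oxpy, kphi, aavv, hvle, htjp, exel, gdxw, kilf, jteb, jjod, ppxt, ajqt, wycf, uywm.
N(kilf) = {icbo, wrht, jstl, oxpy, zopr, zmrk, wlva, ycew, iihc, rvec, wooo, htjp, exel, xlvp, wkjj, wycf, uywm, fdql}, |N(kilf)| = 18.
Vertex iccj has 18 neighbors: wrht, qtsj, clsg, zopr, zmrk, wlva, kkqf, hvle, htjp, exel, gdxw, ccfr, yxbr, wkjj, ppxt, ajqt, wycf, fdql.
deg(gdxw) = 18; N(gdxw) = {wrht, jstl, qtsj, zopr, wlva, kphi, iihc, kkqf, hvle, rvec, wooo, htjp, ccfr, htps, jjod, ywaj, iccj, uywm}.
Regular of degree 18 on 37 vertices: Paley(37): SR with (k,λ,μ)=(18,8,9).
The 3 distinct eigenvalues: [18.0, 2.5414, -3.5414].
Lovász: ϑ = −37(-sqrt(37)/2 - 1/2)/(18+-(-sqrt(37)/2 - 1/2)) = sqrt(37).
≈ 6.08276 (to 5 d.p.).

sqrt(37)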